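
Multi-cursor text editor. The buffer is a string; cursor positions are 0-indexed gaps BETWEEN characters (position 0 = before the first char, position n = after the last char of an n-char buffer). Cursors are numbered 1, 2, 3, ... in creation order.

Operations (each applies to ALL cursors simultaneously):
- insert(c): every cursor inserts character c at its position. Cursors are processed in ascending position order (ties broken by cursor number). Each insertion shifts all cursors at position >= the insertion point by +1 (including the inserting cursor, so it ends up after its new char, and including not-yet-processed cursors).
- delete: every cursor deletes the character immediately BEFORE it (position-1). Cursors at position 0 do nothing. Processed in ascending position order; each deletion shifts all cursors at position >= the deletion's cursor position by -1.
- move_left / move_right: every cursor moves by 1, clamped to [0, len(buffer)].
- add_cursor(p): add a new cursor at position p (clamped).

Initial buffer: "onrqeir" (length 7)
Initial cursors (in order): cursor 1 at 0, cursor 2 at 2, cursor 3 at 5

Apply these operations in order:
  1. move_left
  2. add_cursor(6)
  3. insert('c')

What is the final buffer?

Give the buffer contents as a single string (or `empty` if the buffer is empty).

Answer: cocnrqceicr

Derivation:
After op 1 (move_left): buffer="onrqeir" (len 7), cursors c1@0 c2@1 c3@4, authorship .......
After op 2 (add_cursor(6)): buffer="onrqeir" (len 7), cursors c1@0 c2@1 c3@4 c4@6, authorship .......
After op 3 (insert('c')): buffer="cocnrqceicr" (len 11), cursors c1@1 c2@3 c3@7 c4@10, authorship 1.2...3..4.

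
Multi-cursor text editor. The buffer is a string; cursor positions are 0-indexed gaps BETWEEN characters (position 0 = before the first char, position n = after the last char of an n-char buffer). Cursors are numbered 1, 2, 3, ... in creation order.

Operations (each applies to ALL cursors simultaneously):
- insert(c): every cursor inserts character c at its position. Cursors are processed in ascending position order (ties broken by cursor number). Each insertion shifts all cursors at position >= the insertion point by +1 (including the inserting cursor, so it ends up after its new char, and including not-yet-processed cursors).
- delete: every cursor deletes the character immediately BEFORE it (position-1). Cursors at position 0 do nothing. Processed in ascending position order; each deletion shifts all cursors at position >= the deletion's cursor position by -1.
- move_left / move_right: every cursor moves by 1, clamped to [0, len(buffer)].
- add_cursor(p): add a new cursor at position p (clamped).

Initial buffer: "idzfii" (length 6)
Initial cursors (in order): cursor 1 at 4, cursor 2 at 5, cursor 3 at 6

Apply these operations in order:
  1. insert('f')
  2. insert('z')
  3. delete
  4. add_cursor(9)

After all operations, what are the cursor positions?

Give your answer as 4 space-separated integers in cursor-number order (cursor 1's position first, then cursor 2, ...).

Answer: 5 7 9 9

Derivation:
After op 1 (insert('f')): buffer="idzffifif" (len 9), cursors c1@5 c2@7 c3@9, authorship ....1.2.3
After op 2 (insert('z')): buffer="idzffzifzifz" (len 12), cursors c1@6 c2@9 c3@12, authorship ....11.22.33
After op 3 (delete): buffer="idzffifif" (len 9), cursors c1@5 c2@7 c3@9, authorship ....1.2.3
After op 4 (add_cursor(9)): buffer="idzffifif" (len 9), cursors c1@5 c2@7 c3@9 c4@9, authorship ....1.2.3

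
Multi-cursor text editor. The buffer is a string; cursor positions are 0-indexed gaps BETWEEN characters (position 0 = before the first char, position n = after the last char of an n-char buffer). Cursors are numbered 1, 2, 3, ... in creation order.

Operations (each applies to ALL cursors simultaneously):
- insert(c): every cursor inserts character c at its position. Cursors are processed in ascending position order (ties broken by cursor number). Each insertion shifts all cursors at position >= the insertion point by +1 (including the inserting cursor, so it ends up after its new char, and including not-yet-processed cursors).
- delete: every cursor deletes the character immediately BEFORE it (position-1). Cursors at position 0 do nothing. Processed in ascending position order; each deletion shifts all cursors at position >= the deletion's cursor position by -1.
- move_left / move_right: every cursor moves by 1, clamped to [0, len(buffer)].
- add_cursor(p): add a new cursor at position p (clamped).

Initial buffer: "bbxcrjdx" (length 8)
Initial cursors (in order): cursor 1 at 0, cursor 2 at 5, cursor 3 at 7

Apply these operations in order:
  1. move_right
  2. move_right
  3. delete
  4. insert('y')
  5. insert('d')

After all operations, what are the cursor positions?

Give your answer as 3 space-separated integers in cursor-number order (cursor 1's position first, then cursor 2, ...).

After op 1 (move_right): buffer="bbxcrjdx" (len 8), cursors c1@1 c2@6 c3@8, authorship ........
After op 2 (move_right): buffer="bbxcrjdx" (len 8), cursors c1@2 c2@7 c3@8, authorship ........
After op 3 (delete): buffer="bxcrj" (len 5), cursors c1@1 c2@5 c3@5, authorship .....
After op 4 (insert('y')): buffer="byxcrjyy" (len 8), cursors c1@2 c2@8 c3@8, authorship .1....23
After op 5 (insert('d')): buffer="bydxcrjyydd" (len 11), cursors c1@3 c2@11 c3@11, authorship .11....2323

Answer: 3 11 11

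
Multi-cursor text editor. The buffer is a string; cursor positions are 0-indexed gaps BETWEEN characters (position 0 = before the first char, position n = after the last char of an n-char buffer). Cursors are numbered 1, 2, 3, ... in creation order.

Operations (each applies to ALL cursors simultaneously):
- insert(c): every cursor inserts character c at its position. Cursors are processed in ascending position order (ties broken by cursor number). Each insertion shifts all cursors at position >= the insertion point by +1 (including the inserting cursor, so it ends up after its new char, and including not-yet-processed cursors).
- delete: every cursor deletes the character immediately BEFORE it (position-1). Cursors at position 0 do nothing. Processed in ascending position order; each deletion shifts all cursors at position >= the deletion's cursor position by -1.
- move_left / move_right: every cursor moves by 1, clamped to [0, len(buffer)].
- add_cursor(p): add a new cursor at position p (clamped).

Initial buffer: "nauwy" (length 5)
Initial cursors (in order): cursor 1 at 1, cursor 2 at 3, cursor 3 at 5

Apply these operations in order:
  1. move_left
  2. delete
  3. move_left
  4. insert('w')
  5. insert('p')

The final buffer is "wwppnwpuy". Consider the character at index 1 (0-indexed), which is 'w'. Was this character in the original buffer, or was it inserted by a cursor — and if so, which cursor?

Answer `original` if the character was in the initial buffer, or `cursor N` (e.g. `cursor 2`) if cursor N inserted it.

After op 1 (move_left): buffer="nauwy" (len 5), cursors c1@0 c2@2 c3@4, authorship .....
After op 2 (delete): buffer="nuy" (len 3), cursors c1@0 c2@1 c3@2, authorship ...
After op 3 (move_left): buffer="nuy" (len 3), cursors c1@0 c2@0 c3@1, authorship ...
After op 4 (insert('w')): buffer="wwnwuy" (len 6), cursors c1@2 c2@2 c3@4, authorship 12.3..
After op 5 (insert('p')): buffer="wwppnwpuy" (len 9), cursors c1@4 c2@4 c3@7, authorship 1212.33..
Authorship (.=original, N=cursor N): 1 2 1 2 . 3 3 . .
Index 1: author = 2

Answer: cursor 2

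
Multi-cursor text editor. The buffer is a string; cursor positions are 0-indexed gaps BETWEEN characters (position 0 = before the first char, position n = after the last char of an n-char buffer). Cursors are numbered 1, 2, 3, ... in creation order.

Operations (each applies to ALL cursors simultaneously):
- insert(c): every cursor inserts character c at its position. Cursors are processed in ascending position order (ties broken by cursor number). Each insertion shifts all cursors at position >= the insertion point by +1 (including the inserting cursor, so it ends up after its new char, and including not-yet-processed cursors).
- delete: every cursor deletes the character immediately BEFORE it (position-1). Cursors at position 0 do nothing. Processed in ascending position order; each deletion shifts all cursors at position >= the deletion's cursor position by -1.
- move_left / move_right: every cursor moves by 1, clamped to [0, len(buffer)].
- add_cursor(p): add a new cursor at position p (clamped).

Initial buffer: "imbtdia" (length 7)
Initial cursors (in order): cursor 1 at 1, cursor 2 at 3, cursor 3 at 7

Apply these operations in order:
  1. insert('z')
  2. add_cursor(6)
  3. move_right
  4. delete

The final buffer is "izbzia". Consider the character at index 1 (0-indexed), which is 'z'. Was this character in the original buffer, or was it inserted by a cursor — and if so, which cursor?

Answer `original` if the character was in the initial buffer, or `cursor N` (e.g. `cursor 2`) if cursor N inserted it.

After op 1 (insert('z')): buffer="izmbztdiaz" (len 10), cursors c1@2 c2@5 c3@10, authorship .1..2....3
After op 2 (add_cursor(6)): buffer="izmbztdiaz" (len 10), cursors c1@2 c2@5 c4@6 c3@10, authorship .1..2....3
After op 3 (move_right): buffer="izmbztdiaz" (len 10), cursors c1@3 c2@6 c4@7 c3@10, authorship .1..2....3
After op 4 (delete): buffer="izbzia" (len 6), cursors c1@2 c2@4 c4@4 c3@6, authorship .1.2..
Authorship (.=original, N=cursor N): . 1 . 2 . .
Index 1: author = 1

Answer: cursor 1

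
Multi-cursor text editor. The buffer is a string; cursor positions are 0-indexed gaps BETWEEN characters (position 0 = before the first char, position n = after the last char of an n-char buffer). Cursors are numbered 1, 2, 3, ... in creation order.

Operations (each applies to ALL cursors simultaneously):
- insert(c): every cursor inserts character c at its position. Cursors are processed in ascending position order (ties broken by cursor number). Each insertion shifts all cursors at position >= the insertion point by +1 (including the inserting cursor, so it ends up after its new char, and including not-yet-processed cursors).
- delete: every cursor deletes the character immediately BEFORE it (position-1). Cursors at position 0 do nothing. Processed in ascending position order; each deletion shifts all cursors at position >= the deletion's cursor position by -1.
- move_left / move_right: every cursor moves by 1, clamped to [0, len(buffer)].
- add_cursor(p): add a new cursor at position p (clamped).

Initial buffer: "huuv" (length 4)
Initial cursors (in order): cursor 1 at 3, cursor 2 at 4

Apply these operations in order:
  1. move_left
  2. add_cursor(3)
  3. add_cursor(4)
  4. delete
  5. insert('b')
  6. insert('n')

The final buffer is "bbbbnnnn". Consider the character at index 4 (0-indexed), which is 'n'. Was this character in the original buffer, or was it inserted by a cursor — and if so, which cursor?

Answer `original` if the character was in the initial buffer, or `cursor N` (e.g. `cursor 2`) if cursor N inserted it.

After op 1 (move_left): buffer="huuv" (len 4), cursors c1@2 c2@3, authorship ....
After op 2 (add_cursor(3)): buffer="huuv" (len 4), cursors c1@2 c2@3 c3@3, authorship ....
After op 3 (add_cursor(4)): buffer="huuv" (len 4), cursors c1@2 c2@3 c3@3 c4@4, authorship ....
After op 4 (delete): buffer="" (len 0), cursors c1@0 c2@0 c3@0 c4@0, authorship 
After op 5 (insert('b')): buffer="bbbb" (len 4), cursors c1@4 c2@4 c3@4 c4@4, authorship 1234
After op 6 (insert('n')): buffer="bbbbnnnn" (len 8), cursors c1@8 c2@8 c3@8 c4@8, authorship 12341234
Authorship (.=original, N=cursor N): 1 2 3 4 1 2 3 4
Index 4: author = 1

Answer: cursor 1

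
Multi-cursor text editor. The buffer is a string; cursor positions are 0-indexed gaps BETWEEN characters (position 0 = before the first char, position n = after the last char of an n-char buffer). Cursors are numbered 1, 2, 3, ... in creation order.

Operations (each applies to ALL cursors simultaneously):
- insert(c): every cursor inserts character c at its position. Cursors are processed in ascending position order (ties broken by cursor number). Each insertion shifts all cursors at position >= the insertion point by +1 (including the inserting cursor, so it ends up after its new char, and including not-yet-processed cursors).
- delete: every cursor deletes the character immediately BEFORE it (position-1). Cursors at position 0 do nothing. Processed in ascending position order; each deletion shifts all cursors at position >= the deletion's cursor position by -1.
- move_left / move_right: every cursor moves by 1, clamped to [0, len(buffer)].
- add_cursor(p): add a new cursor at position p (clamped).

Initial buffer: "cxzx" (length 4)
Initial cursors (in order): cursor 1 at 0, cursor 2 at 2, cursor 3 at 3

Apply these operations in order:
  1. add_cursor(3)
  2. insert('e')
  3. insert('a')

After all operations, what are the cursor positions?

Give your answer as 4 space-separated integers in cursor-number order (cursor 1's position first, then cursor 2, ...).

Answer: 2 6 11 11

Derivation:
After op 1 (add_cursor(3)): buffer="cxzx" (len 4), cursors c1@0 c2@2 c3@3 c4@3, authorship ....
After op 2 (insert('e')): buffer="ecxezeex" (len 8), cursors c1@1 c2@4 c3@7 c4@7, authorship 1..2.34.
After op 3 (insert('a')): buffer="eacxeazeeaax" (len 12), cursors c1@2 c2@6 c3@11 c4@11, authorship 11..22.3434.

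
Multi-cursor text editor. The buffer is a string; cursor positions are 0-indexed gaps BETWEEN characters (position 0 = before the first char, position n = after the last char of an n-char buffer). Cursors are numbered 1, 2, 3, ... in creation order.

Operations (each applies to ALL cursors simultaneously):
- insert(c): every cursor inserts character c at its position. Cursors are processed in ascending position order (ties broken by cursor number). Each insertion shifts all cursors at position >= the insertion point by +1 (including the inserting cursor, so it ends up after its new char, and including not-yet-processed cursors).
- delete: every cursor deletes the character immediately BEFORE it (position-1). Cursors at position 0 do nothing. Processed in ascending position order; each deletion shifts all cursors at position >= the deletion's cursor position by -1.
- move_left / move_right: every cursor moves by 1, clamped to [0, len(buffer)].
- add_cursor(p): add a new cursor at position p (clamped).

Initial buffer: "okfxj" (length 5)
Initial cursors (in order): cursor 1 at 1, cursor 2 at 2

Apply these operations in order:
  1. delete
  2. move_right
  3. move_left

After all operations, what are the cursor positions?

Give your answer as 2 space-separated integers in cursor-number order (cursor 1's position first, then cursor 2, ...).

Answer: 0 0

Derivation:
After op 1 (delete): buffer="fxj" (len 3), cursors c1@0 c2@0, authorship ...
After op 2 (move_right): buffer="fxj" (len 3), cursors c1@1 c2@1, authorship ...
After op 3 (move_left): buffer="fxj" (len 3), cursors c1@0 c2@0, authorship ...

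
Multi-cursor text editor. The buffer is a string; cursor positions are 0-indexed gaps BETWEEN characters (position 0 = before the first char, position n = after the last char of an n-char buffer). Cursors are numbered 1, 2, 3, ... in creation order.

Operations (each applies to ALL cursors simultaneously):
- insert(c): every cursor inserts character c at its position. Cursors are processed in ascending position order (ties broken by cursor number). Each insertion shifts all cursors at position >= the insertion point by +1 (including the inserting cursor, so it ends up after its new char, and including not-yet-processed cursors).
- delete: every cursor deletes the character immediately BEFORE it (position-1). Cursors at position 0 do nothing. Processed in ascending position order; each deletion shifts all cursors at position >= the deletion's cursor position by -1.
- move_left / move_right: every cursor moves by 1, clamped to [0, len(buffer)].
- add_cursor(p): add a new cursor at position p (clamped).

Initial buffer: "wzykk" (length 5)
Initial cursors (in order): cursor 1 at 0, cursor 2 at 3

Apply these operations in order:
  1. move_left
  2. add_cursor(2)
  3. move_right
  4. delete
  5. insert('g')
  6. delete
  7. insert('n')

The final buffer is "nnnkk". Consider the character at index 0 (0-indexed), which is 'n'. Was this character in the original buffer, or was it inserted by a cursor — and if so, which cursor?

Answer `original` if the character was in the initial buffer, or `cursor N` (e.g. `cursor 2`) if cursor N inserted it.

After op 1 (move_left): buffer="wzykk" (len 5), cursors c1@0 c2@2, authorship .....
After op 2 (add_cursor(2)): buffer="wzykk" (len 5), cursors c1@0 c2@2 c3@2, authorship .....
After op 3 (move_right): buffer="wzykk" (len 5), cursors c1@1 c2@3 c3@3, authorship .....
After op 4 (delete): buffer="kk" (len 2), cursors c1@0 c2@0 c3@0, authorship ..
After op 5 (insert('g')): buffer="gggkk" (len 5), cursors c1@3 c2@3 c3@3, authorship 123..
After op 6 (delete): buffer="kk" (len 2), cursors c1@0 c2@0 c3@0, authorship ..
After op 7 (insert('n')): buffer="nnnkk" (len 5), cursors c1@3 c2@3 c3@3, authorship 123..
Authorship (.=original, N=cursor N): 1 2 3 . .
Index 0: author = 1

Answer: cursor 1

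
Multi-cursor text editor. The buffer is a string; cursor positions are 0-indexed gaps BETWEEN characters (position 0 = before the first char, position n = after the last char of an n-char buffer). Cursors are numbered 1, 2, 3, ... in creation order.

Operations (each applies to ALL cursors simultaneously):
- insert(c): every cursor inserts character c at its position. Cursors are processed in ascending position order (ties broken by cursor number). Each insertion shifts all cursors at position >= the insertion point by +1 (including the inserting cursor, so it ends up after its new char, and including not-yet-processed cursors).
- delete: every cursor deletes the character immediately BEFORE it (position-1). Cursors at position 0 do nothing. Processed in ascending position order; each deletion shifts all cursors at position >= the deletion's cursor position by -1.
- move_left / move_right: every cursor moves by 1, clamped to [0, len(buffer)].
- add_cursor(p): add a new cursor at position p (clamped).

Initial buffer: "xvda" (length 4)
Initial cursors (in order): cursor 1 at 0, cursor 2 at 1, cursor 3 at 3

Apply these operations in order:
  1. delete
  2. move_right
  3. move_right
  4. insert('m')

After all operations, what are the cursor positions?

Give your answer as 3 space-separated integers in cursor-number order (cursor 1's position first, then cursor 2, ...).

Answer: 5 5 5

Derivation:
After op 1 (delete): buffer="va" (len 2), cursors c1@0 c2@0 c3@1, authorship ..
After op 2 (move_right): buffer="va" (len 2), cursors c1@1 c2@1 c3@2, authorship ..
After op 3 (move_right): buffer="va" (len 2), cursors c1@2 c2@2 c3@2, authorship ..
After op 4 (insert('m')): buffer="vammm" (len 5), cursors c1@5 c2@5 c3@5, authorship ..123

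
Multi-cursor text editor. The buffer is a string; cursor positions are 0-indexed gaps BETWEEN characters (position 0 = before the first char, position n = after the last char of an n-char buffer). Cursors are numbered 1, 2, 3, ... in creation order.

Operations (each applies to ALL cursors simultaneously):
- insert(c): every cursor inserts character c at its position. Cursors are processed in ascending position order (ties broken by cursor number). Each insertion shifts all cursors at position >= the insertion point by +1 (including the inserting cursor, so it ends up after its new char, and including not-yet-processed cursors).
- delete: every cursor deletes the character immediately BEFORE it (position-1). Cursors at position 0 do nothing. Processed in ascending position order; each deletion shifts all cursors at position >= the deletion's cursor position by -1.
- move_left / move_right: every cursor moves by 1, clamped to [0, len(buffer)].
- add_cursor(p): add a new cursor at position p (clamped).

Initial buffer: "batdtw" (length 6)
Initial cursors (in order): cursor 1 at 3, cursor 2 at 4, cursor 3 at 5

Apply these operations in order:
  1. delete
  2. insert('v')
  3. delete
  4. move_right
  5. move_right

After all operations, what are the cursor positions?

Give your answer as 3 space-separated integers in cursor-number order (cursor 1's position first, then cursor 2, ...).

Answer: 3 3 3

Derivation:
After op 1 (delete): buffer="baw" (len 3), cursors c1@2 c2@2 c3@2, authorship ...
After op 2 (insert('v')): buffer="bavvvw" (len 6), cursors c1@5 c2@5 c3@5, authorship ..123.
After op 3 (delete): buffer="baw" (len 3), cursors c1@2 c2@2 c3@2, authorship ...
After op 4 (move_right): buffer="baw" (len 3), cursors c1@3 c2@3 c3@3, authorship ...
After op 5 (move_right): buffer="baw" (len 3), cursors c1@3 c2@3 c3@3, authorship ...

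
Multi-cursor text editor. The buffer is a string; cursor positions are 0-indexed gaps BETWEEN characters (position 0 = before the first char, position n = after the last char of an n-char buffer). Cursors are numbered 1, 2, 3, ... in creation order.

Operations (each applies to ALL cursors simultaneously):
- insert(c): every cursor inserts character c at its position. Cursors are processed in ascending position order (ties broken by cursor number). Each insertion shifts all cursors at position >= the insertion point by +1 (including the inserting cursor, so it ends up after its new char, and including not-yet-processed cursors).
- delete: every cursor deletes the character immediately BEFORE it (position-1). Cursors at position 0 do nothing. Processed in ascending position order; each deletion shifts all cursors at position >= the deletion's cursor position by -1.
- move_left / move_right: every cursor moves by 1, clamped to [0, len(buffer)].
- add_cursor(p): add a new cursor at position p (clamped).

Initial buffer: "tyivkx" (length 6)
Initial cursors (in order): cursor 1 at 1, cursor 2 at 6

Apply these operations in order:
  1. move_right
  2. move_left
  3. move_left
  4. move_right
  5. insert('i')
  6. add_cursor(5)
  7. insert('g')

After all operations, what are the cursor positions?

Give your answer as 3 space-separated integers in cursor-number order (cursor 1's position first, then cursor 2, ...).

Answer: 3 10 7

Derivation:
After op 1 (move_right): buffer="tyivkx" (len 6), cursors c1@2 c2@6, authorship ......
After op 2 (move_left): buffer="tyivkx" (len 6), cursors c1@1 c2@5, authorship ......
After op 3 (move_left): buffer="tyivkx" (len 6), cursors c1@0 c2@4, authorship ......
After op 4 (move_right): buffer="tyivkx" (len 6), cursors c1@1 c2@5, authorship ......
After op 5 (insert('i')): buffer="tiyivkix" (len 8), cursors c1@2 c2@7, authorship .1....2.
After op 6 (add_cursor(5)): buffer="tiyivkix" (len 8), cursors c1@2 c3@5 c2@7, authorship .1....2.
After op 7 (insert('g')): buffer="tigyivgkigx" (len 11), cursors c1@3 c3@7 c2@10, authorship .11...3.22.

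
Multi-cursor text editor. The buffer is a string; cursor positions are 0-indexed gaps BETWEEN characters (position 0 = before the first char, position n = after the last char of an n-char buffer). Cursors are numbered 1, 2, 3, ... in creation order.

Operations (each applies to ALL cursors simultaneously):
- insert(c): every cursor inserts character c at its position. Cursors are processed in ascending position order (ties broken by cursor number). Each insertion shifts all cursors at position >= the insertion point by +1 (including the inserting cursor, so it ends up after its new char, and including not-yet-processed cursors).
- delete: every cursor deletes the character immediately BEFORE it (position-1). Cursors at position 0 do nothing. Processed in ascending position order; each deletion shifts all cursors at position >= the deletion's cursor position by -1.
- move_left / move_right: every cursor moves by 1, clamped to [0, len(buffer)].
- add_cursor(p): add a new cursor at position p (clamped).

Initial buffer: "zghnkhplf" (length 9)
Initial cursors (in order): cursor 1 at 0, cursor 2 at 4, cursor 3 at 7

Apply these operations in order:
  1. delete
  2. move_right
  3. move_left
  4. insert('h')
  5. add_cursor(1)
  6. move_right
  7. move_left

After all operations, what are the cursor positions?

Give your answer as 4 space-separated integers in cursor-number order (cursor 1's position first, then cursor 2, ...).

After op 1 (delete): buffer="zghkhlf" (len 7), cursors c1@0 c2@3 c3@5, authorship .......
After op 2 (move_right): buffer="zghkhlf" (len 7), cursors c1@1 c2@4 c3@6, authorship .......
After op 3 (move_left): buffer="zghkhlf" (len 7), cursors c1@0 c2@3 c3@5, authorship .......
After op 4 (insert('h')): buffer="hzghhkhhlf" (len 10), cursors c1@1 c2@5 c3@8, authorship 1...2..3..
After op 5 (add_cursor(1)): buffer="hzghhkhhlf" (len 10), cursors c1@1 c4@1 c2@5 c3@8, authorship 1...2..3..
After op 6 (move_right): buffer="hzghhkhhlf" (len 10), cursors c1@2 c4@2 c2@6 c3@9, authorship 1...2..3..
After op 7 (move_left): buffer="hzghhkhhlf" (len 10), cursors c1@1 c4@1 c2@5 c3@8, authorship 1...2..3..

Answer: 1 5 8 1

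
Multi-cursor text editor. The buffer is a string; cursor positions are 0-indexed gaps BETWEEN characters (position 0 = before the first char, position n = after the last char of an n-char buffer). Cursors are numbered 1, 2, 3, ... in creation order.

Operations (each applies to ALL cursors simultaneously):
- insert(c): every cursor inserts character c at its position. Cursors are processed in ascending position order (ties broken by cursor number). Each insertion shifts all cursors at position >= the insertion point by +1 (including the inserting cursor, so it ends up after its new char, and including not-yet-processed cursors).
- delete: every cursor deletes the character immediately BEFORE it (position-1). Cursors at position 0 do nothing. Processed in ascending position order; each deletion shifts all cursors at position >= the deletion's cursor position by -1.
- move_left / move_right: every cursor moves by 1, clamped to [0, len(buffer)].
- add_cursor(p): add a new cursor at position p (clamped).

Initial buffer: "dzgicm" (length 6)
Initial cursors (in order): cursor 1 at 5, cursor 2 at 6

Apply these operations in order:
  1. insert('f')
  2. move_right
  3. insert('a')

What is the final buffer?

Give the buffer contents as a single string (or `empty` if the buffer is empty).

After op 1 (insert('f')): buffer="dzgicfmf" (len 8), cursors c1@6 c2@8, authorship .....1.2
After op 2 (move_right): buffer="dzgicfmf" (len 8), cursors c1@7 c2@8, authorship .....1.2
After op 3 (insert('a')): buffer="dzgicfmafa" (len 10), cursors c1@8 c2@10, authorship .....1.122

Answer: dzgicfmafa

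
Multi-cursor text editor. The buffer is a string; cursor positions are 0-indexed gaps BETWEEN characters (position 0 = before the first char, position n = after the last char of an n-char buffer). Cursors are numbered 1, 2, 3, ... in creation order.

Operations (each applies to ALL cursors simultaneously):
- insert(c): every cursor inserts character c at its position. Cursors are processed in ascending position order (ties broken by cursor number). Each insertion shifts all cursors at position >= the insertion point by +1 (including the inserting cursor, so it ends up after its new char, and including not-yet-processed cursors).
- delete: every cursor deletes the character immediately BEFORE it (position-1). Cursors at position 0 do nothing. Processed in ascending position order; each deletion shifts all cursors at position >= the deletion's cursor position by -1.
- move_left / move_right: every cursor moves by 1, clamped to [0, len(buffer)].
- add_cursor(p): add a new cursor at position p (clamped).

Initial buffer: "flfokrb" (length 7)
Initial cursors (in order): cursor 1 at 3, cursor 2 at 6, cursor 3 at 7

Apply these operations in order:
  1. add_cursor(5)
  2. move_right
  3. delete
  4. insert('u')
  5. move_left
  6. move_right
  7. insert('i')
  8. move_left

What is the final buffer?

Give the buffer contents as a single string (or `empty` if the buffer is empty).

Answer: flfuuuuiiii

Derivation:
After op 1 (add_cursor(5)): buffer="flfokrb" (len 7), cursors c1@3 c4@5 c2@6 c3@7, authorship .......
After op 2 (move_right): buffer="flfokrb" (len 7), cursors c1@4 c4@6 c2@7 c3@7, authorship .......
After op 3 (delete): buffer="flf" (len 3), cursors c1@3 c2@3 c3@3 c4@3, authorship ...
After op 4 (insert('u')): buffer="flfuuuu" (len 7), cursors c1@7 c2@7 c3@7 c4@7, authorship ...1234
After op 5 (move_left): buffer="flfuuuu" (len 7), cursors c1@6 c2@6 c3@6 c4@6, authorship ...1234
After op 6 (move_right): buffer="flfuuuu" (len 7), cursors c1@7 c2@7 c3@7 c4@7, authorship ...1234
After op 7 (insert('i')): buffer="flfuuuuiiii" (len 11), cursors c1@11 c2@11 c3@11 c4@11, authorship ...12341234
After op 8 (move_left): buffer="flfuuuuiiii" (len 11), cursors c1@10 c2@10 c3@10 c4@10, authorship ...12341234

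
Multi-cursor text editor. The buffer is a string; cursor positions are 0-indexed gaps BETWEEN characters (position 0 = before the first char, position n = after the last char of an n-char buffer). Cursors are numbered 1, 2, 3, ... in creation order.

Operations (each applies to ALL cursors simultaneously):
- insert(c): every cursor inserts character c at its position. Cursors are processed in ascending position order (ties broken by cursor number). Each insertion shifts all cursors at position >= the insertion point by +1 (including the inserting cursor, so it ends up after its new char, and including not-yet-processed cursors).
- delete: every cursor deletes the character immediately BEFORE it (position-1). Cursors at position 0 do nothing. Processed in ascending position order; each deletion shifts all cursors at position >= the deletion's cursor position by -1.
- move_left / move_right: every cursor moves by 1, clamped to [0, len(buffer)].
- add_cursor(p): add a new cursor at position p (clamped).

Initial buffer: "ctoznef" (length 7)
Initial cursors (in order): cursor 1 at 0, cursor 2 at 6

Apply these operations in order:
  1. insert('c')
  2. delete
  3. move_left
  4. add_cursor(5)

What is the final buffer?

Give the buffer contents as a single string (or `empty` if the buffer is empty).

After op 1 (insert('c')): buffer="cctoznecf" (len 9), cursors c1@1 c2@8, authorship 1......2.
After op 2 (delete): buffer="ctoznef" (len 7), cursors c1@0 c2@6, authorship .......
After op 3 (move_left): buffer="ctoznef" (len 7), cursors c1@0 c2@5, authorship .......
After op 4 (add_cursor(5)): buffer="ctoznef" (len 7), cursors c1@0 c2@5 c3@5, authorship .......

Answer: ctoznef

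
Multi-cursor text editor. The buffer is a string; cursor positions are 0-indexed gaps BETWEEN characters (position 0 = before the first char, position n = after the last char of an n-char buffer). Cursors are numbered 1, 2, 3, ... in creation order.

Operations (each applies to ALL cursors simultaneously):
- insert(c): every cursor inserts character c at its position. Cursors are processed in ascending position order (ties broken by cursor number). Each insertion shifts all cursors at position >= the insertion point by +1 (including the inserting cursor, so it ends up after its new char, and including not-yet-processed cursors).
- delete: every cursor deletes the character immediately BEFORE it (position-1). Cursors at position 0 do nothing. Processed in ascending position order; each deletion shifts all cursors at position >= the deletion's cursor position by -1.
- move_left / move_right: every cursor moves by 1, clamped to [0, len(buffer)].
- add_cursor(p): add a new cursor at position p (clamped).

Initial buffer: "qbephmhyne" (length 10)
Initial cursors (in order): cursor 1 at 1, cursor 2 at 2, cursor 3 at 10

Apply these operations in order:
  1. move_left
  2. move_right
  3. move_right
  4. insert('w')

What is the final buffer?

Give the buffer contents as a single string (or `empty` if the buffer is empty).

After op 1 (move_left): buffer="qbephmhyne" (len 10), cursors c1@0 c2@1 c3@9, authorship ..........
After op 2 (move_right): buffer="qbephmhyne" (len 10), cursors c1@1 c2@2 c3@10, authorship ..........
After op 3 (move_right): buffer="qbephmhyne" (len 10), cursors c1@2 c2@3 c3@10, authorship ..........
After op 4 (insert('w')): buffer="qbwewphmhynew" (len 13), cursors c1@3 c2@5 c3@13, authorship ..1.2.......3

Answer: qbwewphmhynew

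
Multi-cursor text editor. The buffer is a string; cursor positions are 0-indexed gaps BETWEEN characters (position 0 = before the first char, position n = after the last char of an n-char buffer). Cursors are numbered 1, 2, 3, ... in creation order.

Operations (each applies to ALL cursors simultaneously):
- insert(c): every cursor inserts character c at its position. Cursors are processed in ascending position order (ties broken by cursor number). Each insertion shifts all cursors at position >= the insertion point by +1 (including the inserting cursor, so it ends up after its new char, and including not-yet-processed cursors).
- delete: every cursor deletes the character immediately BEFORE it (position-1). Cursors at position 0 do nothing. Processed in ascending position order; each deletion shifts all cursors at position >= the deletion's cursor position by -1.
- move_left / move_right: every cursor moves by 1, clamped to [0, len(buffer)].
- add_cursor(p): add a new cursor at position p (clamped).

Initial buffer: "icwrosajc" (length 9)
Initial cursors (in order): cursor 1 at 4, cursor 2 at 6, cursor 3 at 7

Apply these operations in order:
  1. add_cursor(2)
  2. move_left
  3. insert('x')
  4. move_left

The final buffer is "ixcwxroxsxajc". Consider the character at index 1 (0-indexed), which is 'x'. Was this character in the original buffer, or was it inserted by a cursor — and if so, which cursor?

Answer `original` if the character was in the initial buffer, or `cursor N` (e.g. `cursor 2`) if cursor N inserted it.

Answer: cursor 4

Derivation:
After op 1 (add_cursor(2)): buffer="icwrosajc" (len 9), cursors c4@2 c1@4 c2@6 c3@7, authorship .........
After op 2 (move_left): buffer="icwrosajc" (len 9), cursors c4@1 c1@3 c2@5 c3@6, authorship .........
After op 3 (insert('x')): buffer="ixcwxroxsxajc" (len 13), cursors c4@2 c1@5 c2@8 c3@10, authorship .4..1..2.3...
After op 4 (move_left): buffer="ixcwxroxsxajc" (len 13), cursors c4@1 c1@4 c2@7 c3@9, authorship .4..1..2.3...
Authorship (.=original, N=cursor N): . 4 . . 1 . . 2 . 3 . . .
Index 1: author = 4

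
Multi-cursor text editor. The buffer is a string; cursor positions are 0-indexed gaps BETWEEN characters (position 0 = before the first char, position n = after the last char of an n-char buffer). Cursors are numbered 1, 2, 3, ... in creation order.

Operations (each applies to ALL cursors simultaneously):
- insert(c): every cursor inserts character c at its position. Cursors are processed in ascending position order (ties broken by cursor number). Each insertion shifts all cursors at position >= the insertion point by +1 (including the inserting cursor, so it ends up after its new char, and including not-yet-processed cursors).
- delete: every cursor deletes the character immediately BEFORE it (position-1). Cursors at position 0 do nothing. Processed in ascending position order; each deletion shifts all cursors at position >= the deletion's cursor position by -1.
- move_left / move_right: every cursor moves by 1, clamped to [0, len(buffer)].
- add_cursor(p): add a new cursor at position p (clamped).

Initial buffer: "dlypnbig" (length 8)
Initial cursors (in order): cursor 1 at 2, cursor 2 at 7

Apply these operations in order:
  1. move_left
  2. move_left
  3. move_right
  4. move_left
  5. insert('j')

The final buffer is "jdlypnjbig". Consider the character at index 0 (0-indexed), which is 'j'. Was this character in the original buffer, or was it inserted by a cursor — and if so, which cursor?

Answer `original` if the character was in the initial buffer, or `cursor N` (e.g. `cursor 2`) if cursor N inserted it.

Answer: cursor 1

Derivation:
After op 1 (move_left): buffer="dlypnbig" (len 8), cursors c1@1 c2@6, authorship ........
After op 2 (move_left): buffer="dlypnbig" (len 8), cursors c1@0 c2@5, authorship ........
After op 3 (move_right): buffer="dlypnbig" (len 8), cursors c1@1 c2@6, authorship ........
After op 4 (move_left): buffer="dlypnbig" (len 8), cursors c1@0 c2@5, authorship ........
After op 5 (insert('j')): buffer="jdlypnjbig" (len 10), cursors c1@1 c2@7, authorship 1.....2...
Authorship (.=original, N=cursor N): 1 . . . . . 2 . . .
Index 0: author = 1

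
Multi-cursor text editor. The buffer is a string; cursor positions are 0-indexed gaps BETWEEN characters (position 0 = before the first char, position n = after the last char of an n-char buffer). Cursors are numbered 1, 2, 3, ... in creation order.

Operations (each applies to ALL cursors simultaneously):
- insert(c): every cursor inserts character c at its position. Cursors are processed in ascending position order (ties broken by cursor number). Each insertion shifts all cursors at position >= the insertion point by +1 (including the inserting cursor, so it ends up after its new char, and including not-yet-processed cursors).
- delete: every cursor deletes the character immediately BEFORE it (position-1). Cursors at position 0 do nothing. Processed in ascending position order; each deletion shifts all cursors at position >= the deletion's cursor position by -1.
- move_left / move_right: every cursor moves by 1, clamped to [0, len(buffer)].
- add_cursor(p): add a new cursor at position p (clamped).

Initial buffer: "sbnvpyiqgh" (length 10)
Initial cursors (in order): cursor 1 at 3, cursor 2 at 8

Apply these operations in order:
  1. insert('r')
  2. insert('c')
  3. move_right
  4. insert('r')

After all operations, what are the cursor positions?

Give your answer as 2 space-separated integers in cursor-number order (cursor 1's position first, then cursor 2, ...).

Answer: 7 15

Derivation:
After op 1 (insert('r')): buffer="sbnrvpyiqrgh" (len 12), cursors c1@4 c2@10, authorship ...1.....2..
After op 2 (insert('c')): buffer="sbnrcvpyiqrcgh" (len 14), cursors c1@5 c2@12, authorship ...11.....22..
After op 3 (move_right): buffer="sbnrcvpyiqrcgh" (len 14), cursors c1@6 c2@13, authorship ...11.....22..
After op 4 (insert('r')): buffer="sbnrcvrpyiqrcgrh" (len 16), cursors c1@7 c2@15, authorship ...11.1....22.2.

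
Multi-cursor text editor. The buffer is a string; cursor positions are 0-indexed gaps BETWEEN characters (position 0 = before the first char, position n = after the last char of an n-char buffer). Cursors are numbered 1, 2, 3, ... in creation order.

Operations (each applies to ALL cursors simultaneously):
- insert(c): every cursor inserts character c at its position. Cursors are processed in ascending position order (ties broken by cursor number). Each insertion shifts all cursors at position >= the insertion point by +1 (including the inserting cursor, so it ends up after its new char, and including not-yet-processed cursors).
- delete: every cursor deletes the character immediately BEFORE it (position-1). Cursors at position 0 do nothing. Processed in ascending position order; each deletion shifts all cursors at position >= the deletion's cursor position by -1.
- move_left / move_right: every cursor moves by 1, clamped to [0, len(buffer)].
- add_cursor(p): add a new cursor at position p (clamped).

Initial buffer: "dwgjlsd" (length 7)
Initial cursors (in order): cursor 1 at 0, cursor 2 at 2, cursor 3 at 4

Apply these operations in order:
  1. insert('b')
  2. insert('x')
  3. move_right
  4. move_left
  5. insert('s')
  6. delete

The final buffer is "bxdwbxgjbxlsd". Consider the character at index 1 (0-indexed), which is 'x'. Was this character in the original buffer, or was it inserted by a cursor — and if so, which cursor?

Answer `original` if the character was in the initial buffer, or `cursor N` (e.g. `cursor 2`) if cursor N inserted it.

Answer: cursor 1

Derivation:
After op 1 (insert('b')): buffer="bdwbgjblsd" (len 10), cursors c1@1 c2@4 c3@7, authorship 1..2..3...
After op 2 (insert('x')): buffer="bxdwbxgjbxlsd" (len 13), cursors c1@2 c2@6 c3@10, authorship 11..22..33...
After op 3 (move_right): buffer="bxdwbxgjbxlsd" (len 13), cursors c1@3 c2@7 c3@11, authorship 11..22..33...
After op 4 (move_left): buffer="bxdwbxgjbxlsd" (len 13), cursors c1@2 c2@6 c3@10, authorship 11..22..33...
After op 5 (insert('s')): buffer="bxsdwbxsgjbxslsd" (len 16), cursors c1@3 c2@8 c3@13, authorship 111..222..333...
After op 6 (delete): buffer="bxdwbxgjbxlsd" (len 13), cursors c1@2 c2@6 c3@10, authorship 11..22..33...
Authorship (.=original, N=cursor N): 1 1 . . 2 2 . . 3 3 . . .
Index 1: author = 1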